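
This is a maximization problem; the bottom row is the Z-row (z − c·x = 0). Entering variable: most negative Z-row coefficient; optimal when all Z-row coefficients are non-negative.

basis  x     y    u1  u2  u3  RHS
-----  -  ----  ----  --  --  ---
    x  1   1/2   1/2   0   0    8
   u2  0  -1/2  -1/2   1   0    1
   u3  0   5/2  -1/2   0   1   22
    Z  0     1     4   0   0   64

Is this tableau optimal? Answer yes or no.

Every Z-row coefficient is ≥ 0, so the tableau is optimal.

yes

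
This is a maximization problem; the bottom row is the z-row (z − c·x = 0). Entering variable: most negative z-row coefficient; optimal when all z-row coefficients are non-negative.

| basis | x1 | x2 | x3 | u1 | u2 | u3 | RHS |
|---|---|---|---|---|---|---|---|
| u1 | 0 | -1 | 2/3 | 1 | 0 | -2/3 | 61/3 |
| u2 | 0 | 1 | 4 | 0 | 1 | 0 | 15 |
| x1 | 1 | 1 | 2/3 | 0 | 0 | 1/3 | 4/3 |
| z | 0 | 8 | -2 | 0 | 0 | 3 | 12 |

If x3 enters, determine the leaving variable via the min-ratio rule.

x1

Column x3 entries and ratios — u1: (61/3)/(2/3) = 61/2; u2: 15/4 = 15/4; x1: (4/3)/(2/3) = 2.
Smallest ratio is 2 in the row of x1, so x1 leaves.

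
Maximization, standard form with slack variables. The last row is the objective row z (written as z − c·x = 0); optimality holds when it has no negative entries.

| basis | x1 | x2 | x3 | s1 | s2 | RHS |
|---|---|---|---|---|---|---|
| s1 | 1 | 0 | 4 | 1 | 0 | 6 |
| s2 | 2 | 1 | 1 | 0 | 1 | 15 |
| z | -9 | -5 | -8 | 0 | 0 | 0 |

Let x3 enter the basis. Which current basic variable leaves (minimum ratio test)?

Column x3 entries and ratios — s1: 6/4 = 3/2; s2: 15/1 = 15.
Smallest ratio is 3/2 in the row of s1, so s1 leaves.

s1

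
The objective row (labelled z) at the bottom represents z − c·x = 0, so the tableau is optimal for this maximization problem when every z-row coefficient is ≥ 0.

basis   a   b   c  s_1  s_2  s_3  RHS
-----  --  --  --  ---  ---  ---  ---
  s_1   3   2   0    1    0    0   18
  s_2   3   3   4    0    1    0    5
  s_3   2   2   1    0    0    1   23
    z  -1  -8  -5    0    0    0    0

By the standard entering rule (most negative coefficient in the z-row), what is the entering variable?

b

Negative z-row entries: a: -1, b: -8, c: -5.
The most negative is -8 in column b, so b enters.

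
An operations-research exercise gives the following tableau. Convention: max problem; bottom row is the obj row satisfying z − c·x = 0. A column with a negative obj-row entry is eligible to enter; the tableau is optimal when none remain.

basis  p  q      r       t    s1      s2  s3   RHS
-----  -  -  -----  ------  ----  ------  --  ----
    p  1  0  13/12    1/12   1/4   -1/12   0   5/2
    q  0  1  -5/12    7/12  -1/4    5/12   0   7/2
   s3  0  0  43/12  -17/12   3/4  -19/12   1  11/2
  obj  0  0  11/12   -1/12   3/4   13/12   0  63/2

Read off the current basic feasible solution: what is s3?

11/2

s3 is basic (row 3); its value is the RHS of that row, 11/2.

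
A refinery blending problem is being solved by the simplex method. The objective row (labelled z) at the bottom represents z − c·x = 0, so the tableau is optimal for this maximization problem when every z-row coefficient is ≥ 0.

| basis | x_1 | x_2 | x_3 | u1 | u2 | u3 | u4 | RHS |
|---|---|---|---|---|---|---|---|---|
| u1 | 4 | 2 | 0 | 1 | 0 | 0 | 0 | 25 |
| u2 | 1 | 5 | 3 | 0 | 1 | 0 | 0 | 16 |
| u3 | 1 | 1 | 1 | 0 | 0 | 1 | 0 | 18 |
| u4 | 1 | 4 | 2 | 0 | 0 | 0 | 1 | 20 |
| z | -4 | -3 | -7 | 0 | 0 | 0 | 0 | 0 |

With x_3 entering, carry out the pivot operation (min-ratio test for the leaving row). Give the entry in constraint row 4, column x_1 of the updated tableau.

1/3

Ratio test on column x_3 — row 1: entry 0 ≤ 0; row 2: 16/3 = 16/3; row 3: 18/1 = 18; row 4: 20/2 = 10. Minimum is 16/3 at row 2 (u2 leaves); pivot element 3.
Divide row 2 by 3; eliminate column x_3 from the other rows.
Row 4 update in column x_1: 1 − 2·(1/3) = 1/3.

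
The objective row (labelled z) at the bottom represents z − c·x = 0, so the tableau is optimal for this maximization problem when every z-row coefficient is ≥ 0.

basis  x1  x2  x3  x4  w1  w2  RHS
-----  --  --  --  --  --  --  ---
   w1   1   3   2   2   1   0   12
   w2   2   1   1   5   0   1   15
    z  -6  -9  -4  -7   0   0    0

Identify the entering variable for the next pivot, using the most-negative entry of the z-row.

Negative z-row entries: x1: -6, x2: -9, x3: -4, x4: -7.
The most negative is -9 in column x2, so x2 enters.

x2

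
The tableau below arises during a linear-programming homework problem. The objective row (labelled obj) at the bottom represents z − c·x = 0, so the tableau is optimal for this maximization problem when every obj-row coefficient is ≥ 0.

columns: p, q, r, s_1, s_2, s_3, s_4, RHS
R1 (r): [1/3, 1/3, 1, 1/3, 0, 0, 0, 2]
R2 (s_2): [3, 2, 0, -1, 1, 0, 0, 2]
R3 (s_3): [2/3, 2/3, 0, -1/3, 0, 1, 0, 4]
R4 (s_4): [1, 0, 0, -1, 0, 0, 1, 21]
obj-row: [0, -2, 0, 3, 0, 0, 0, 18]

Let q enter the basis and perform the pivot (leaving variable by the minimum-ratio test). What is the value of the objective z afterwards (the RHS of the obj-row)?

20

Ratio test on column q — row 1: 2/(1/3) = 6; row 2: 2/2 = 1; row 3: 4/(2/3) = 6; row 4: entry 0 ≤ 0. Minimum is 1 at row 2 (s_2 leaves); pivot element 2.
Pivot on row 2; the obj-row RHS becomes 18 − (-2)·1 = 20.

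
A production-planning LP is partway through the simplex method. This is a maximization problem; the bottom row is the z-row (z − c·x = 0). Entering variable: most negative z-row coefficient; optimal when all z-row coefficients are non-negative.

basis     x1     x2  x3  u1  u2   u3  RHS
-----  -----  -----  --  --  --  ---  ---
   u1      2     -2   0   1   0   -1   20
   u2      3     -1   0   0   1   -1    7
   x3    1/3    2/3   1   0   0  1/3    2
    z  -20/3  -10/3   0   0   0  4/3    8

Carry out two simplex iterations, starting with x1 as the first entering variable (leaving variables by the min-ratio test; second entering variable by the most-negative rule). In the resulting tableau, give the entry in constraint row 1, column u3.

3/7

Ratio test on column x1 — row 1: 20/2 = 10; row 2: 7/3 = 7/3; row 3: 2/(1/3) = 6. Minimum is 7/3 at row 2 (u2 leaves); pivot element 3.
Divide row 2 by 3; eliminate column x1 from the other rows.
Second iteration: most negative z-row entry is -50/9 in column x2, so x2 enters.
Ratio test on column x2 — row 1: entry -4/3 ≤ 0; row 2: entry -1/3 ≤ 0; row 3: (11/9)/(7/9) = 11/7. Minimum is 11/7 at row 3 (x3 leaves); pivot element 7/9.
Divide row 3 by 7/9; eliminate column x2 from the other rows.
After both pivots, the entry at constraint row 1, column u3 is 3/7.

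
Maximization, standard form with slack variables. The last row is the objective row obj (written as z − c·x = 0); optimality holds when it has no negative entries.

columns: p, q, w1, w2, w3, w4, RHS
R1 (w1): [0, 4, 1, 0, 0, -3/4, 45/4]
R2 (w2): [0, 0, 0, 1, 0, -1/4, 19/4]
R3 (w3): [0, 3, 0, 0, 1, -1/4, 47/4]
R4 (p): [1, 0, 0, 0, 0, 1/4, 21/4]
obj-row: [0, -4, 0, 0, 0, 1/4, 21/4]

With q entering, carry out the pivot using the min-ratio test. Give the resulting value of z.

33/2

Ratio test on column q — row 1: (45/4)/4 = 45/16; row 2: entry 0 ≤ 0; row 3: (47/4)/3 = 47/12; row 4: entry 0 ≤ 0. Minimum is 45/16 at row 1 (w1 leaves); pivot element 4.
Pivot on row 1; the obj-row RHS becomes 21/4 − (-4)·(45/16) = 33/2.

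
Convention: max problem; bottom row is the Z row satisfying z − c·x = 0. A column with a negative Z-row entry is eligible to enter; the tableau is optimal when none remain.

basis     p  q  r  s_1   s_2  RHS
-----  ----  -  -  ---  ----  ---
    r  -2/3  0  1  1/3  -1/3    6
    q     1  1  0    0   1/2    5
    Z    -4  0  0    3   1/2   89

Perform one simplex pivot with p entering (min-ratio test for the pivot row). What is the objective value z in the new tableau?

Ratio test on column p — row 1: entry -2/3 ≤ 0; row 2: 5/1 = 5. Minimum is 5 at row 2 (q leaves); pivot element 1.
Pivot on row 2; the Z-row RHS becomes 89 − (-4)·5 = 109.

109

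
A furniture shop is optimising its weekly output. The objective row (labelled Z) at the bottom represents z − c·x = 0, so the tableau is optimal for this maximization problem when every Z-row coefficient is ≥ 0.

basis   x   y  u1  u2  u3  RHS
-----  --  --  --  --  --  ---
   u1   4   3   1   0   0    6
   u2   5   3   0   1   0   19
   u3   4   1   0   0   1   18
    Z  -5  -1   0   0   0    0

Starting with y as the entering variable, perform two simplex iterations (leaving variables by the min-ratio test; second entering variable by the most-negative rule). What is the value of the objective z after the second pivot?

15/2

Ratio test on column y — row 1: 6/3 = 2; row 2: 19/3 = 19/3; row 3: 18/1 = 18. Minimum is 2 at row 1 (u1 leaves); pivot element 3.
Pivot on row 1; the Z-row RHS becomes 0 − (-1)·2 = 2.
Next entering variable (most negative Z-row entry -11/3): x.
Ratio test on column x — row 1: 2/(4/3) = 3/2; row 2: 13/1 = 13; row 3: 16/(8/3) = 6. Minimum is 3/2 at row 1 (y leaves); pivot element 4/3.
After the second pivot the Z-row RHS is 2 − (-11/3)·(3/2) = 15/2.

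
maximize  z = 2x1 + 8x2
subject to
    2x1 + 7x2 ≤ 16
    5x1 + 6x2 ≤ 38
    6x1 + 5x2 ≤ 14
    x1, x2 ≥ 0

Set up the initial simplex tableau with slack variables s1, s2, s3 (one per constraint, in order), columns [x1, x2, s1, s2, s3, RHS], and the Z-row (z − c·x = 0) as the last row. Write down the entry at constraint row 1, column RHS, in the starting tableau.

16

The RHS of constraint 1 is b_1 = 16.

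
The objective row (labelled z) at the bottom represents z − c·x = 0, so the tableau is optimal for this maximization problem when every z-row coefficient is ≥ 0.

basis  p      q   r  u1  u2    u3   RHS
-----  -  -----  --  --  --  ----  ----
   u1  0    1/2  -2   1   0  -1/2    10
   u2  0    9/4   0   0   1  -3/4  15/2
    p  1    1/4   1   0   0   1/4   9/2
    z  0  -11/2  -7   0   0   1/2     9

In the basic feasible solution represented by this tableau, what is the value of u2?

u2 is basic (row 2); its value is the RHS of that row, 15/2.

15/2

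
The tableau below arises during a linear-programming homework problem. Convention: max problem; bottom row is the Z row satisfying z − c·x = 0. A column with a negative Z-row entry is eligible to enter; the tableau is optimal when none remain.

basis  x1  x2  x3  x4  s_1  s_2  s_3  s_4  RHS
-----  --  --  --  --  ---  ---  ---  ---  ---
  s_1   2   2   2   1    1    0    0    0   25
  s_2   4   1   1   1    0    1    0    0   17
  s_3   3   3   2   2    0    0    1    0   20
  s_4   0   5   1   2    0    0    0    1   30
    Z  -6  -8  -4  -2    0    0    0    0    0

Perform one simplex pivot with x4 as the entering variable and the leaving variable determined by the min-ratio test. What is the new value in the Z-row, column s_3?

1

Ratio test on column x4 — row 1: 25/1 = 25; row 2: 17/1 = 17; row 3: 20/2 = 10; row 4: 30/2 = 15. Minimum is 10 at row 3 (s_3 leaves); pivot element 2.
Divide row 3 by 2; eliminate column x4 from the other rows.
Z-row update in column s_3: 0 − (-2)·(1/2) = 1.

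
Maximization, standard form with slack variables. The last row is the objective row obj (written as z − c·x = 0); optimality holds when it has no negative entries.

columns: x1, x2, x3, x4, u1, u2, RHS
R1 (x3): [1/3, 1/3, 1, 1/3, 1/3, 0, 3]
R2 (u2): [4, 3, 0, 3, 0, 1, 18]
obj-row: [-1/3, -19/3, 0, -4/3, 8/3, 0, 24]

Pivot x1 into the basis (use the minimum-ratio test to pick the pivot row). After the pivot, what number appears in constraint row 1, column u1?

1/3

Ratio test on column x1 — row 1: 3/(1/3) = 9; row 2: 18/4 = 9/2. Minimum is 9/2 at row 2 (u2 leaves); pivot element 4.
Divide row 2 by 4; eliminate column x1 from the other rows.
Row 1 update in column u1: 1/3 − (1/3)·0 = 1/3.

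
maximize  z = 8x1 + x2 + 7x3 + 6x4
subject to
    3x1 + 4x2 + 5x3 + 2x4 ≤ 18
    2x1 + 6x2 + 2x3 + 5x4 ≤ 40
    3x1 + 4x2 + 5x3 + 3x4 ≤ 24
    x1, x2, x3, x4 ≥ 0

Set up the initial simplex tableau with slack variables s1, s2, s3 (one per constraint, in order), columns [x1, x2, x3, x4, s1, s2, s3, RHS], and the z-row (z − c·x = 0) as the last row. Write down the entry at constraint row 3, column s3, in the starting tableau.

Slack s3 belongs to constraint 3; its column is the unit vector e_3, so the entry in row 3 is 1.

1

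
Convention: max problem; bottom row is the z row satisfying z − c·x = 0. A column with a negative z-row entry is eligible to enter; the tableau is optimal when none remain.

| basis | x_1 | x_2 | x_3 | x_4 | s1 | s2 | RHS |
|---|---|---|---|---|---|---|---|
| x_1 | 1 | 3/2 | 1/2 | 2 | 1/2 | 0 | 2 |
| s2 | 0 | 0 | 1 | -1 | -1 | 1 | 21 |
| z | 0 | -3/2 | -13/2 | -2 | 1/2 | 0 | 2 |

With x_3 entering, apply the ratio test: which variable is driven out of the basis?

Column x_3 entries and ratios — x_1: 2/(1/2) = 4; s2: 21/1 = 21.
Smallest ratio is 4 in the row of x_1, so x_1 leaves.

x_1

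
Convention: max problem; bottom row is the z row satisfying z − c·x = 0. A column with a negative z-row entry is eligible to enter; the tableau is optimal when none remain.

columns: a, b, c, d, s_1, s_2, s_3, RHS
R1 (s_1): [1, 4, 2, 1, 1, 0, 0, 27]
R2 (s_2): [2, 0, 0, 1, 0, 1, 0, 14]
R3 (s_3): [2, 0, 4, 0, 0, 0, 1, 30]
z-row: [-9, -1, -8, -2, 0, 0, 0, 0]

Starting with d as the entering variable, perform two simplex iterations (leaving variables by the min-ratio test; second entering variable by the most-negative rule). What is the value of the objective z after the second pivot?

80

Ratio test on column d — row 1: 27/1 = 27; row 2: 14/1 = 14; row 3: entry 0 ≤ 0. Minimum is 14 at row 2 (s_2 leaves); pivot element 1.
Pivot on row 2; the z-row RHS becomes 0 − (-2)·14 = 28.
Next entering variable (most negative z-row entry -8): c.
Ratio test on column c — row 1: 13/2 = 13/2; row 2: entry 0 ≤ 0; row 3: 30/4 = 15/2. Minimum is 13/2 at row 1 (s_1 leaves); pivot element 2.
After the second pivot the z-row RHS is 28 − (-8)·(13/2) = 80.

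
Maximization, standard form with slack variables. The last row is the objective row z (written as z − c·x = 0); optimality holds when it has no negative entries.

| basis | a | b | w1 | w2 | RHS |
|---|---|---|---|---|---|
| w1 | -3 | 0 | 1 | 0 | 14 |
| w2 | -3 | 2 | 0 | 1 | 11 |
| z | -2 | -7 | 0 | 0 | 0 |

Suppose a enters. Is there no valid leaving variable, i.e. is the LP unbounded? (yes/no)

Every constraint-row entry in column a is ≤ 0, so increasing a is unbounded.

yes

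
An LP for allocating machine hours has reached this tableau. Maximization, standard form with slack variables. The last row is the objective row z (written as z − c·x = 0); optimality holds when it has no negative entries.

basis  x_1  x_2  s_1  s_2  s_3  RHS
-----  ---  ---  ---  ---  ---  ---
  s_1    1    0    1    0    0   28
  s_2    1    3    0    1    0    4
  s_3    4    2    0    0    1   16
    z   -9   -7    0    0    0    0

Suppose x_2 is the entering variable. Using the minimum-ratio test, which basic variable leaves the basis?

Column x_2 entries and ratios — s_1: 0 ≤ 0, skip; s_2: 4/3 = 4/3; s_3: 16/2 = 8.
Smallest ratio is 4/3 in the row of s_2, so s_2 leaves.

s_2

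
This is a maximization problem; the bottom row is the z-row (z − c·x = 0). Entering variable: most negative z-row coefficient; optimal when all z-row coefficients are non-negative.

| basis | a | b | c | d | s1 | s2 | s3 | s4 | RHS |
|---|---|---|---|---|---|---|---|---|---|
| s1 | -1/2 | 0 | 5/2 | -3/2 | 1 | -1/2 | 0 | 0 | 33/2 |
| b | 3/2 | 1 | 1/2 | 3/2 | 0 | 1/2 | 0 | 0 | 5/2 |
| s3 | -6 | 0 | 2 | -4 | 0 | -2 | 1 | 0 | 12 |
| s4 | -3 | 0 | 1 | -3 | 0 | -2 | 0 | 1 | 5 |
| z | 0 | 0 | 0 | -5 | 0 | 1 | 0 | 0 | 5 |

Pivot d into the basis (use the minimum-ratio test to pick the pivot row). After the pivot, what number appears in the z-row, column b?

Ratio test on column d — row 1: entry -3/2 ≤ 0; row 2: (5/2)/(3/2) = 5/3; row 3: entry -4 ≤ 0; row 4: entry -3 ≤ 0. Minimum is 5/3 at row 2 (b leaves); pivot element 3/2.
Divide row 2 by 3/2; eliminate column d from the other rows.
z-row update in column b: 0 − (-5)·(2/3) = 10/3.

10/3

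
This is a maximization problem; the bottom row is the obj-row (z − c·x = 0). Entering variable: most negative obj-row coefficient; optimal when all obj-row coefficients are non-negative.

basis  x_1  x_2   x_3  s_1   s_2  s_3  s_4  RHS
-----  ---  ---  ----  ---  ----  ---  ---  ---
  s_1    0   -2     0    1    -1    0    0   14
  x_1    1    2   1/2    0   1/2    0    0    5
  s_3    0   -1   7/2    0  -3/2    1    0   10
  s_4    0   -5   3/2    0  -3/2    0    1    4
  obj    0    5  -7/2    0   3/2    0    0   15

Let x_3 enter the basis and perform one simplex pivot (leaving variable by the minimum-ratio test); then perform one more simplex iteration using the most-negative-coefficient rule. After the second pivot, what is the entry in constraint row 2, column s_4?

Ratio test on column x_3 — row 1: entry 0 ≤ 0; row 2: 5/(1/2) = 10; row 3: 10/(7/2) = 20/7; row 4: 4/(3/2) = 8/3. Minimum is 8/3 at row 4 (s_4 leaves); pivot element 3/2.
Divide row 4 by 3/2; eliminate column x_3 from the other rows.
Second iteration: most negative obj-row entry is -20/3 in column x_2, so x_2 enters.
Ratio test on column x_2 — row 1: entry -2 ≤ 0; row 2: (11/3)/(11/3) = 1; row 3: (2/3)/(32/3) = 1/16; row 4: entry -10/3 ≤ 0. Minimum is 1/16 at row 3 (s_3 leaves); pivot element 32/3.
Divide row 3 by 32/3; eliminate column x_2 from the other rows.
After both pivots, the entry at constraint row 2, column s_4 is 15/32.

15/32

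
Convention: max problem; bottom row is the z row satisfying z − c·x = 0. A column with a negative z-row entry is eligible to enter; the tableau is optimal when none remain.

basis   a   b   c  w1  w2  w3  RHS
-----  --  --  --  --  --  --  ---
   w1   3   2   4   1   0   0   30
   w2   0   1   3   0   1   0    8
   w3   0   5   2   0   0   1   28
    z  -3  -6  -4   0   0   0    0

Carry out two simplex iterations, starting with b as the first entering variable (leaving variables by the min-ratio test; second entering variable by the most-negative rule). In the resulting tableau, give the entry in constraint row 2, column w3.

Ratio test on column b — row 1: 30/2 = 15; row 2: 8/1 = 8; row 3: 28/5 = 28/5. Minimum is 28/5 at row 3 (w3 leaves); pivot element 5.
Divide row 3 by 5; eliminate column b from the other rows.
Second iteration: most negative z-row entry is -3 in column a, so a enters.
Ratio test on column a — row 1: (94/5)/3 = 94/15; row 2: entry 0 ≤ 0; row 3: entry 0 ≤ 0. Minimum is 94/15 at row 1 (w1 leaves); pivot element 3.
Divide row 1 by 3; eliminate column a from the other rows.
After both pivots, the entry at constraint row 2, column w3 is -1/5.

-1/5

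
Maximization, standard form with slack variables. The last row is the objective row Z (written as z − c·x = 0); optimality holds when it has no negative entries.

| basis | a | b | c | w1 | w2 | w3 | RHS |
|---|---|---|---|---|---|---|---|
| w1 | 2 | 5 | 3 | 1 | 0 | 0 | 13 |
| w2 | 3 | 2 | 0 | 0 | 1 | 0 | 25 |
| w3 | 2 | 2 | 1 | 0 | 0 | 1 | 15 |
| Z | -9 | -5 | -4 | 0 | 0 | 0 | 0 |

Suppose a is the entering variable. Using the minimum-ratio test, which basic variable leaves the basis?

w1

Column a entries and ratios — w1: 13/2 = 13/2; w2: 25/3 = 25/3; w3: 15/2 = 15/2.
Smallest ratio is 13/2 in the row of w1, so w1 leaves.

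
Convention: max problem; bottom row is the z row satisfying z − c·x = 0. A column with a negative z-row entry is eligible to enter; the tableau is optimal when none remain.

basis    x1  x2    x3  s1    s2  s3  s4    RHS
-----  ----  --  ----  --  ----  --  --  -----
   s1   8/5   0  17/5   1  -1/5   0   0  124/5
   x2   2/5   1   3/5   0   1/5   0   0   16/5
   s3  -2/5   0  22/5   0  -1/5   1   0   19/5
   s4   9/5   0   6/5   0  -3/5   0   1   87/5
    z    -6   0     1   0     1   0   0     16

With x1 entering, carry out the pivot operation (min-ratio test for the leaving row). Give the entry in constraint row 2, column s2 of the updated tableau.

1/2

Ratio test on column x1 — row 1: (124/5)/(8/5) = 31/2; row 2: (16/5)/(2/5) = 8; row 3: entry -2/5 ≤ 0; row 4: (87/5)/(9/5) = 29/3. Minimum is 8 at row 2 (x2 leaves); pivot element 2/5.
Divide row 2 by 2/5; eliminate column x1 from the other rows.
In the new row 2, the s2 entry is the old entry divided by the pivot: (1/5)/(2/5) = 1/2.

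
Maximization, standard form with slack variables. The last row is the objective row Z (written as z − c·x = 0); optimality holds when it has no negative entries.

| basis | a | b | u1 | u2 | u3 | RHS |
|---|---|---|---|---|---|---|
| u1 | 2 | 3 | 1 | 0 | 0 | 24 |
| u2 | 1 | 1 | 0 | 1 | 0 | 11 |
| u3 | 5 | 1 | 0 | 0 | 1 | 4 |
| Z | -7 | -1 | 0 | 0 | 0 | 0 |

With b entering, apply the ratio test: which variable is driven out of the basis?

Column b entries and ratios — u1: 24/3 = 8; u2: 11/1 = 11; u3: 4/1 = 4.
Smallest ratio is 4 in the row of u3, so u3 leaves.

u3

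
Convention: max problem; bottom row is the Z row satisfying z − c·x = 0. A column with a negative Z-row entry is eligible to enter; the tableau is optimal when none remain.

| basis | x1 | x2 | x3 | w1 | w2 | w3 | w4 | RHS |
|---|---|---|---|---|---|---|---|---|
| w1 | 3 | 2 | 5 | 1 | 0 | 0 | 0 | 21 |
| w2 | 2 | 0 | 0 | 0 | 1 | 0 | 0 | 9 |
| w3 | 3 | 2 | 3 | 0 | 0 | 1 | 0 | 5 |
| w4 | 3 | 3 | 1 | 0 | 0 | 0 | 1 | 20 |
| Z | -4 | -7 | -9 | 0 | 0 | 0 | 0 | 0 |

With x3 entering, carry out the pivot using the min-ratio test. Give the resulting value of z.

Ratio test on column x3 — row 1: 21/5 = 21/5; row 2: entry 0 ≤ 0; row 3: 5/3 = 5/3; row 4: 20/1 = 20. Minimum is 5/3 at row 3 (w3 leaves); pivot element 3.
Pivot on row 3; the Z-row RHS becomes 0 − (-9)·(5/3) = 15.

15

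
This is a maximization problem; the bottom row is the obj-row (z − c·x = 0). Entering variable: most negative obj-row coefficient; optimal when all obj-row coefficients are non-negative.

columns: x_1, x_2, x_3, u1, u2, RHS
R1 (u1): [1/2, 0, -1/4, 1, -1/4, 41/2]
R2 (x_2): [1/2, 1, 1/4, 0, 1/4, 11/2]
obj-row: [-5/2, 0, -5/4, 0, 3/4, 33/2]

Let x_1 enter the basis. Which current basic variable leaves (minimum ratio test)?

x_2

Column x_1 entries and ratios — u1: (41/2)/(1/2) = 41; x_2: (11/2)/(1/2) = 11.
Smallest ratio is 11 in the row of x_2, so x_2 leaves.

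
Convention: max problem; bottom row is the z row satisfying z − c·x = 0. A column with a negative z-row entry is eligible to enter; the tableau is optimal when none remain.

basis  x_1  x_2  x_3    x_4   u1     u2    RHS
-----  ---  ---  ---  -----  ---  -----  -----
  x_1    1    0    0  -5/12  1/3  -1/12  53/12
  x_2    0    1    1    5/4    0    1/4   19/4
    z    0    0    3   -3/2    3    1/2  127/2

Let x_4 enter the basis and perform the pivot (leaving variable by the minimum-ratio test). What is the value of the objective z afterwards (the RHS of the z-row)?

346/5

Ratio test on column x_4 — row 1: entry -5/12 ≤ 0; row 2: (19/4)/(5/4) = 19/5. Minimum is 19/5 at row 2 (x_2 leaves); pivot element 5/4.
Pivot on row 2; the z-row RHS becomes 127/2 − (-3/2)·(19/5) = 346/5.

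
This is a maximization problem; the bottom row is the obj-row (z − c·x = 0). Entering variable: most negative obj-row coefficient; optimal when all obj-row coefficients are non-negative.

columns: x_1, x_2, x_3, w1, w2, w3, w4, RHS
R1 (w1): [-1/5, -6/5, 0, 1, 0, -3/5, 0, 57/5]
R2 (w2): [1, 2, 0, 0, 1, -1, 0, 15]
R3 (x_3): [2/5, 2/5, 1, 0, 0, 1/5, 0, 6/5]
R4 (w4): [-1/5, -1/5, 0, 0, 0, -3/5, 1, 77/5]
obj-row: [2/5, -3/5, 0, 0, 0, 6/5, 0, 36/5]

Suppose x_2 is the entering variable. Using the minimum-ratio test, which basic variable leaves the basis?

x_3

Column x_2 entries and ratios — w1: -6/5 ≤ 0, skip; w2: 15/2 = 15/2; x_3: (6/5)/(2/5) = 3; w4: -1/5 ≤ 0, skip.
Smallest ratio is 3 in the row of x_3, so x_3 leaves.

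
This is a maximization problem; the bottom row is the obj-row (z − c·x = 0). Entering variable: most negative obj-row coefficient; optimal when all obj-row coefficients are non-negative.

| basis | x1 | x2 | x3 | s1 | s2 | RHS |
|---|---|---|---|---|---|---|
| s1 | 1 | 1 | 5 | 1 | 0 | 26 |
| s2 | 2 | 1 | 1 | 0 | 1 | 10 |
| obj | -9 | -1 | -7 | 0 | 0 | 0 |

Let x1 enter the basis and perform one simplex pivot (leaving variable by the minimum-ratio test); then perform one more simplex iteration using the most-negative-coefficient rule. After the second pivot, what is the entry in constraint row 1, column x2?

1/9

Ratio test on column x1 — row 1: 26/1 = 26; row 2: 10/2 = 5. Minimum is 5 at row 2 (s2 leaves); pivot element 2.
Divide row 2 by 2; eliminate column x1 from the other rows.
Second iteration: most negative obj-row entry is -5/2 in column x3, so x3 enters.
Ratio test on column x3 — row 1: 21/(9/2) = 14/3; row 2: 5/(1/2) = 10. Minimum is 14/3 at row 1 (s1 leaves); pivot element 9/2.
Divide row 1 by 9/2; eliminate column x3 from the other rows.
After both pivots, the entry at constraint row 1, column x2 is 1/9.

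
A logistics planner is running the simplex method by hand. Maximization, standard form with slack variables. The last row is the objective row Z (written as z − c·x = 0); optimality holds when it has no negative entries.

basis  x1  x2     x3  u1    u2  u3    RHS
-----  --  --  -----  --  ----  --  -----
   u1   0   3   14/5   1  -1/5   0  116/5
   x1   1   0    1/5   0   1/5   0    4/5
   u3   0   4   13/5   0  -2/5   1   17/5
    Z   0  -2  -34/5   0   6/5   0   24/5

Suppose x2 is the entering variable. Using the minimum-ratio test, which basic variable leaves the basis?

u3

Column x2 entries and ratios — u1: (116/5)/3 = 116/15; x1: 0 ≤ 0, skip; u3: (17/5)/4 = 17/20.
Smallest ratio is 17/20 in the row of u3, so u3 leaves.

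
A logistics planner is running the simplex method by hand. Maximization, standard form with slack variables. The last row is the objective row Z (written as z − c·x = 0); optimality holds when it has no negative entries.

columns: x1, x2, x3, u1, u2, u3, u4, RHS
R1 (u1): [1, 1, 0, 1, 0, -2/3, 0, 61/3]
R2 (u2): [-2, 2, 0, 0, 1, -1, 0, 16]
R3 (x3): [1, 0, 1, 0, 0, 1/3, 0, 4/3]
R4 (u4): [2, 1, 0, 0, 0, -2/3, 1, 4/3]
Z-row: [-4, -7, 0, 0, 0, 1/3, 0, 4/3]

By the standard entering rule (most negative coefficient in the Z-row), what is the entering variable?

x2

Negative Z-row entries: x1: -4, x2: -7.
The most negative is -7 in column x2, so x2 enters.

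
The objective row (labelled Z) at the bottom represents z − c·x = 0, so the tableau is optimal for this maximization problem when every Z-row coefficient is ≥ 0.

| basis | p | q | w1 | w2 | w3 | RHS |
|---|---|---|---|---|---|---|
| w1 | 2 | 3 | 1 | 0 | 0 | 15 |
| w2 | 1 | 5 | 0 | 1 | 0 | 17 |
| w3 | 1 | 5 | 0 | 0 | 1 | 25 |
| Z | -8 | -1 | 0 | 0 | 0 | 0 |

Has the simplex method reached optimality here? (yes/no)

The Z-row has a negative entry -8 in column p, so it is not optimal.

no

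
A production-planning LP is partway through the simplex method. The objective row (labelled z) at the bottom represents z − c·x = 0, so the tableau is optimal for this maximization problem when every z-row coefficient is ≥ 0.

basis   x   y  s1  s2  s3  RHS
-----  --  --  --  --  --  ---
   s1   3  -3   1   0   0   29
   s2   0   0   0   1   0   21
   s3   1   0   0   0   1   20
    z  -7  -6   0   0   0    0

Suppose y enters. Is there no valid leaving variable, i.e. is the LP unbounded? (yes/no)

yes

Every constraint-row entry in column y is ≤ 0, so increasing y is unbounded.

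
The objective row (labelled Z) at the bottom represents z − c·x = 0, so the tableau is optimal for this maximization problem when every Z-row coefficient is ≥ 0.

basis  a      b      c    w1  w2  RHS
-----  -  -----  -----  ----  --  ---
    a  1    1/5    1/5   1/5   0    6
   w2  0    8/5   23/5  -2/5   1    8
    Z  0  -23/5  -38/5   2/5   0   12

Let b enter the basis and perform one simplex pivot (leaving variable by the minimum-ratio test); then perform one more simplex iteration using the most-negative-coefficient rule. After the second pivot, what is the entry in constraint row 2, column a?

Ratio test on column b — row 1: 6/(1/5) = 30; row 2: 8/(8/5) = 5. Minimum is 5 at row 2 (w2 leaves); pivot element 8/5.
Divide row 2 by 8/5; eliminate column b from the other rows.
Second iteration: most negative Z-row entry is -3/4 in column w1, so w1 enters.
Ratio test on column w1 — row 1: 5/(1/4) = 20; row 2: entry -1/4 ≤ 0. Minimum is 20 at row 1 (a leaves); pivot element 1/4.
Divide row 1 by 1/4; eliminate column w1 from the other rows.
After both pivots, the entry at constraint row 2, column a is 1.

1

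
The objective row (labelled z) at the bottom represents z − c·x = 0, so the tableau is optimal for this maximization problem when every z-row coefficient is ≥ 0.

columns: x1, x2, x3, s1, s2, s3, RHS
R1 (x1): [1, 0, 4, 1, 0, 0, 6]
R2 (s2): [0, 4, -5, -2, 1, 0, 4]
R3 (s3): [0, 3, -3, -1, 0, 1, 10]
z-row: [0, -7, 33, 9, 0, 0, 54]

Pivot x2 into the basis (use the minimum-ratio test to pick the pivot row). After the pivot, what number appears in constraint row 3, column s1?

Ratio test on column x2 — row 1: entry 0 ≤ 0; row 2: 4/4 = 1; row 3: 10/3 = 10/3. Minimum is 1 at row 2 (s2 leaves); pivot element 4.
Divide row 2 by 4; eliminate column x2 from the other rows.
Row 3 update in column s1: -1 − 3·(-1/2) = 1/2.

1/2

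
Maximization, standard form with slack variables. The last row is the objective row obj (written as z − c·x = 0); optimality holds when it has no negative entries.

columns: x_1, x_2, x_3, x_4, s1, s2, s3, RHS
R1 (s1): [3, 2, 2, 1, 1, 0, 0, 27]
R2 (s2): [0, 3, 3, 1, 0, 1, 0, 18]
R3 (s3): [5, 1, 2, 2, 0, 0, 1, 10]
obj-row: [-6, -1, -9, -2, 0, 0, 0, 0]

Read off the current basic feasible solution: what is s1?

27

s1 is basic (row 1); its value is the RHS of that row, 27.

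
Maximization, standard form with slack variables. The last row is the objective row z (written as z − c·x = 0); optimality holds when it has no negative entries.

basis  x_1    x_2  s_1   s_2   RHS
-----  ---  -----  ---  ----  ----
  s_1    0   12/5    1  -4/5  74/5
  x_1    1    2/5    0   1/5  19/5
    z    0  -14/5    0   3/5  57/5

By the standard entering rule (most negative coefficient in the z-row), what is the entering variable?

Negative z-row entries: x_2: -14/5.
The most negative is -14/5 in column x_2, so x_2 enters.

x_2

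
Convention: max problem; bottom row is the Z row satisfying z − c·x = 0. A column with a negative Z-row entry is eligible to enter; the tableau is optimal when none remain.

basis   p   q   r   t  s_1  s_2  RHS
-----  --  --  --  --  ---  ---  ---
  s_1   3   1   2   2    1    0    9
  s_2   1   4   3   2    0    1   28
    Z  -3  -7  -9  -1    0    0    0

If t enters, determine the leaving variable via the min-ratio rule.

s_1

Column t entries and ratios — s_1: 9/2 = 9/2; s_2: 28/2 = 14.
Smallest ratio is 9/2 in the row of s_1, so s_1 leaves.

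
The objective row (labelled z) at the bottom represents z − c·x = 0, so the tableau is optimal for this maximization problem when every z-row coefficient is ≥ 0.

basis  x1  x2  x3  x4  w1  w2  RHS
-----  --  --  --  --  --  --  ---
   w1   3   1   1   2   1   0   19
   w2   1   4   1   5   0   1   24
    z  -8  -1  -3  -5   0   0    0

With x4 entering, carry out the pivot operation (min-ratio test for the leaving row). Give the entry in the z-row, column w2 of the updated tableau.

Ratio test on column x4 — row 1: 19/2 = 19/2; row 2: 24/5 = 24/5. Minimum is 24/5 at row 2 (w2 leaves); pivot element 5.
Divide row 2 by 5; eliminate column x4 from the other rows.
z-row update in column w2: 0 − (-5)·(1/5) = 1.

1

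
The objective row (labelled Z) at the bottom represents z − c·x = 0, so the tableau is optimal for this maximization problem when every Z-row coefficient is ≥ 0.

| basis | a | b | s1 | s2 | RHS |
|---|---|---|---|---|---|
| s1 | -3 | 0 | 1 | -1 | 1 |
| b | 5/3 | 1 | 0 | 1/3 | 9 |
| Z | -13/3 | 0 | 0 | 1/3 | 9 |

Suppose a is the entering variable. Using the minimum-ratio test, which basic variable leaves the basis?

b

Column a entries and ratios — s1: -3 ≤ 0, skip; b: 9/(5/3) = 27/5.
Smallest ratio is 27/5 in the row of b, so b leaves.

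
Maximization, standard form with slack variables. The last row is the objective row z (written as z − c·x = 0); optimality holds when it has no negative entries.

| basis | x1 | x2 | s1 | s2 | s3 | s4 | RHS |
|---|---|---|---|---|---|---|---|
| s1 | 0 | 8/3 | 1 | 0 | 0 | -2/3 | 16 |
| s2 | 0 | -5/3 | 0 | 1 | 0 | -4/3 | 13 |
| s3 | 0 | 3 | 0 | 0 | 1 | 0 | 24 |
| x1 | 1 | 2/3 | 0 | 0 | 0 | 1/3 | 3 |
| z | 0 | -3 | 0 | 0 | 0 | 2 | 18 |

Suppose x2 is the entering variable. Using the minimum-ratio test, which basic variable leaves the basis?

x1

Column x2 entries and ratios — s1: 16/(8/3) = 6; s2: -5/3 ≤ 0, skip; s3: 24/3 = 8; x1: 3/(2/3) = 9/2.
Smallest ratio is 9/2 in the row of x1, so x1 leaves.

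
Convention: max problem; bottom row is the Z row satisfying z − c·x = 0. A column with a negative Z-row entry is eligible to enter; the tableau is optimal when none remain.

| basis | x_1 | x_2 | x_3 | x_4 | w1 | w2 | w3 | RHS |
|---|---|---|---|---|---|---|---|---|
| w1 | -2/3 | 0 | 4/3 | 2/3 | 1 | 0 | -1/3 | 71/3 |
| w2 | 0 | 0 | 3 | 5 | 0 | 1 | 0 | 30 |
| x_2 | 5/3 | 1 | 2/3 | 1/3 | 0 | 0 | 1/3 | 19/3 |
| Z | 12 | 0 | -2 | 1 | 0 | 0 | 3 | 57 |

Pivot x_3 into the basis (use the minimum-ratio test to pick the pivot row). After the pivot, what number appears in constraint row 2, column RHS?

3/2

Ratio test on column x_3 — row 1: (71/3)/(4/3) = 71/4; row 2: 30/3 = 10; row 3: (19/3)/(2/3) = 19/2. Minimum is 19/2 at row 3 (x_2 leaves); pivot element 2/3.
Divide row 3 by 2/3; eliminate column x_3 from the other rows.
Row 2 update in column RHS: 30 − 3·(19/2) = 3/2.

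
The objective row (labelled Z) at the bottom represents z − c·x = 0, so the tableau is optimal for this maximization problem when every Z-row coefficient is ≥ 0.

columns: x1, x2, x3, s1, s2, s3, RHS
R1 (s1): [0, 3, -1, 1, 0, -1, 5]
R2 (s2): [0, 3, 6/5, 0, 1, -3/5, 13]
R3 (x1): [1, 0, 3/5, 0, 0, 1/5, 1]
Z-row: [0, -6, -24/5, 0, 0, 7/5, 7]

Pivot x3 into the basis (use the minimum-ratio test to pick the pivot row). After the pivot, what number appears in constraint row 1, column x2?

Ratio test on column x3 — row 1: entry -1 ≤ 0; row 2: 13/(6/5) = 65/6; row 3: 1/(3/5) = 5/3. Minimum is 5/3 at row 3 (x1 leaves); pivot element 3/5.
Divide row 3 by 3/5; eliminate column x3 from the other rows.
Row 1 update in column x2: 3 − (-1)·0 = 3.

3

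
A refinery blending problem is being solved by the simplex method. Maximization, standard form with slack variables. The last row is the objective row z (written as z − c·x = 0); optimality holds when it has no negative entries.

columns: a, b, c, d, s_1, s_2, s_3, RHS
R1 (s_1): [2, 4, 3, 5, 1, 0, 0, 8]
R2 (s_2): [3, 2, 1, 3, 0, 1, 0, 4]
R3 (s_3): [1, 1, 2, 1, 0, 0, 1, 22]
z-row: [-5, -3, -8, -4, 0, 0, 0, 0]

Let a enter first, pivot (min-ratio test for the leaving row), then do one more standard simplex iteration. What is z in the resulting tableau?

Ratio test on column a — row 1: 8/2 = 4; row 2: 4/3 = 4/3; row 3: 22/1 = 22. Minimum is 4/3 at row 2 (s_2 leaves); pivot element 3.
Pivot on row 2; the z-row RHS becomes 0 − (-5)·(4/3) = 20/3.
Next entering variable (most negative z-row entry -19/3): c.
Ratio test on column c — row 1: (16/3)/(7/3) = 16/7; row 2: (4/3)/(1/3) = 4; row 3: (62/3)/(5/3) = 62/5. Minimum is 16/7 at row 1 (s_1 leaves); pivot element 7/3.
After the second pivot the z-row RHS is 20/3 − (-19/3)·(16/7) = 148/7.

148/7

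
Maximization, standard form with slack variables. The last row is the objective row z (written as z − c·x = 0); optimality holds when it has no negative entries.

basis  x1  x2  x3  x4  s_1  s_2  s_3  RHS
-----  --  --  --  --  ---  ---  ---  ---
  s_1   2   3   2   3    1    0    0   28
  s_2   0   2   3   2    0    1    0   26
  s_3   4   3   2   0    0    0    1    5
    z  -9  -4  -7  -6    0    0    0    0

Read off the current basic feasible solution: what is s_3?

s_3 is basic (row 3); its value is the RHS of that row, 5.

5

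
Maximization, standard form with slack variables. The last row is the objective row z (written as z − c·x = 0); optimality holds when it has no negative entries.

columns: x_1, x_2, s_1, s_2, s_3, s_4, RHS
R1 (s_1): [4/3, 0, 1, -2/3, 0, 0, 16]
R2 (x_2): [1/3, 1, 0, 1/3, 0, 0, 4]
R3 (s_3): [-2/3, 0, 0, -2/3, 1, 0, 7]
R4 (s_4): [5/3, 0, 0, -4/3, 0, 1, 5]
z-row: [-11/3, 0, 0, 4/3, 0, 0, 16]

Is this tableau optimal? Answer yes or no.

no

The z-row has a negative entry -11/3 in column x_1, so it is not optimal.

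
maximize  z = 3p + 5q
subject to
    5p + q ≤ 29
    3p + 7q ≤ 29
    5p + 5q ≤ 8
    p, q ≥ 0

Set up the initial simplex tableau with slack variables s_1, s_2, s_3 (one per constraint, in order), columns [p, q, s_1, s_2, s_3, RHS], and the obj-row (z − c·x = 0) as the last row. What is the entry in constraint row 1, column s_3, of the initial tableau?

Slack s_3 belongs to constraint 3; its column is the unit vector e_3, so the entry in row 1 is 0.

0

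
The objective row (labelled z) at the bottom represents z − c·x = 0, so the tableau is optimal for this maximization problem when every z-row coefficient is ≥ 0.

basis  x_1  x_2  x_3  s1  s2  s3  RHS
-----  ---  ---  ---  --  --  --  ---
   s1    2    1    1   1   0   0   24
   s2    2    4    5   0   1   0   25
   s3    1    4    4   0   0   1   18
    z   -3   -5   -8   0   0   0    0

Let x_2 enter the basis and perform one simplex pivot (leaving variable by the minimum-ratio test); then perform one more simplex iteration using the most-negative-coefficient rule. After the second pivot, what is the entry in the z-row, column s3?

2

Ratio test on column x_2 — row 1: 24/1 = 24; row 2: 25/4 = 25/4; row 3: 18/4 = 9/2. Minimum is 9/2 at row 3 (s3 leaves); pivot element 4.
Divide row 3 by 4; eliminate column x_2 from the other rows.
Second iteration: most negative z-row entry is -3 in column x_3, so x_3 enters.
Ratio test on column x_3 — row 1: entry 0 ≤ 0; row 2: 7/1 = 7; row 3: (9/2)/1 = 9/2. Minimum is 9/2 at row 3 (x_2 leaves); pivot element 1.
Divide row 3 by 1; eliminate column x_3 from the other rows.
After both pivots, the entry at the z-row, column s3 is 2.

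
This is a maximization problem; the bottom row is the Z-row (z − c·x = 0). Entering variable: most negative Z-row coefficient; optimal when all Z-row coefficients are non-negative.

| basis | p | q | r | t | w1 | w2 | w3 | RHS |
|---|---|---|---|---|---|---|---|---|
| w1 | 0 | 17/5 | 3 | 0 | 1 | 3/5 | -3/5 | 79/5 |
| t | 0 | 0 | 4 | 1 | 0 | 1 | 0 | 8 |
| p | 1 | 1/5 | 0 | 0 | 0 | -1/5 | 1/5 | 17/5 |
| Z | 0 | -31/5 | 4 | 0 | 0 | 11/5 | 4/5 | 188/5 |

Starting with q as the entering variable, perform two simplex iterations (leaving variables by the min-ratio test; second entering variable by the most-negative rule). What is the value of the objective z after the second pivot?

139/2

Ratio test on column q — row 1: (79/5)/(17/5) = 79/17; row 2: entry 0 ≤ 0; row 3: (17/5)/(1/5) = 17. Minimum is 79/17 at row 1 (w1 leaves); pivot element 17/5.
Pivot on row 1; the Z-row RHS becomes 188/5 − (-31/5)·(79/17) = 1129/17.
Next entering variable (most negative Z-row entry -5/17): w3.
Ratio test on column w3 — row 1: entry -3/17 ≤ 0; row 2: entry 0 ≤ 0; row 3: (42/17)/(4/17) = 21/2. Minimum is 21/2 at row 3 (p leaves); pivot element 4/17.
After the second pivot the Z-row RHS is 1129/17 − (-5/17)·(21/2) = 139/2.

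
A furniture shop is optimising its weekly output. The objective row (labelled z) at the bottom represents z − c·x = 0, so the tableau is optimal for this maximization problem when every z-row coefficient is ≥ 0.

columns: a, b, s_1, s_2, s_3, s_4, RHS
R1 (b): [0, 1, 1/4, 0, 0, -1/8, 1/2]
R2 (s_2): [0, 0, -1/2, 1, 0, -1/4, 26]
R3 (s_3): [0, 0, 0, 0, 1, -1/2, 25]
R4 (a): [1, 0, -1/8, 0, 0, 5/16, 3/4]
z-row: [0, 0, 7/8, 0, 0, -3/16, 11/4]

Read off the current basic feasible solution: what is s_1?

0

s_1 is not in the basis, so in the current basic feasible solution s_1 = 0.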